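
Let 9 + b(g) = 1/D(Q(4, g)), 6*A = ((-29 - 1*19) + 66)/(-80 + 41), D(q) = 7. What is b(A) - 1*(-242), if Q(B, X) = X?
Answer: 1632/7 ≈ 233.14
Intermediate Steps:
A = -1/13 (A = (((-29 - 1*19) + 66)/(-80 + 41))/6 = (((-29 - 19) + 66)/(-39))/6 = ((-48 + 66)*(-1/39))/6 = (18*(-1/39))/6 = (⅙)*(-6/13) = -1/13 ≈ -0.076923)
b(g) = -62/7 (b(g) = -9 + 1/7 = -9 + ⅐ = -62/7)
b(A) - 1*(-242) = -62/7 - 1*(-242) = -62/7 + 242 = 1632/7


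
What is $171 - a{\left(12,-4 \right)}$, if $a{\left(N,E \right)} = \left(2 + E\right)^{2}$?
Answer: $167$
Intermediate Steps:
$171 - a{\left(12,-4 \right)} = 171 - \left(2 - 4\right)^{2} = 171 - \left(-2\right)^{2} = 171 - 4 = 167$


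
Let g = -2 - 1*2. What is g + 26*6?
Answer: 152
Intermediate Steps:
g = -4 (g = -2 - 2 = -4)
g + 26*6 = -4 + 26*6 = -4 + 156 = 152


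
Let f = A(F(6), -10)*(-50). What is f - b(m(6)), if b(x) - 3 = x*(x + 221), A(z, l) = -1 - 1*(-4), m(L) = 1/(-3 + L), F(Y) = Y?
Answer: -2041/9 ≈ -226.78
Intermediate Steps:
A(z, l) = 3 (A(z, l) = -1 + 4 = 3)
b(x) = 3 + x*(221 + x) (b(x) = 3 + x*(x + 221) = 3 + x*(221 + x))
f = -150 (f = 3*(-50) = -150)
f - b(m(6)) = -150 - (3 + (1/(-3 + 6))**2 + 221/(-3 + 6)) = -150 - (3 + (1/3)**2 + 221/3) = -150 - (3 + (1/3)**2 + 221*(1/3)) = -150 - (3 + 1/9 + 221/3) = -150 - 1*691/9 = -150 - 691/9 = -2041/9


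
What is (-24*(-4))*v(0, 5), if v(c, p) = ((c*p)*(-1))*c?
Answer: 0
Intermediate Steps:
v(c, p) = -p*c² (v(c, p) = (-c*p)*c = -p*c²)
(-24*(-4))*v(0, 5) = (-24*(-4))*(-1*5*0²) = 96*(-1*5*0) = 96*0 = 0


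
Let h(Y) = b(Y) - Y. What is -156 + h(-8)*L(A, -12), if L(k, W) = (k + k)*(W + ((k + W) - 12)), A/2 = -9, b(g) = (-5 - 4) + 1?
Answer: -156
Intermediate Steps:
b(g) = -8 (b(g) = -9 + 1 = -8)
A = -18 (A = 2*(-9) = -18)
L(k, W) = 2*k*(-12 + k + 2*W) (L(k, W) = (2*k)*(W + ((W + k) - 12)) = (2*k)*(W + (-12 + W + k)) = (2*k)*(-12 + k + 2*W) = 2*k*(-12 + k + 2*W))
h(Y) = -8 - Y
-156 + h(-8)*L(A, -12) = -156 + (-8 - 1*(-8))*(2*(-18)*(-12 - 18 + 2*(-12))) = -156 + (-8 + 8)*(2*(-18)*(-12 - 18 - 24)) = -156 + 0*(2*(-18)*(-54)) = -156 + 0*1944 = -156 + 0 = -156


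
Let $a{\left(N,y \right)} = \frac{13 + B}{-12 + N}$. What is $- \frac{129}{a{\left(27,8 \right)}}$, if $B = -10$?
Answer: $-645$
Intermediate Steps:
$a{\left(N,y \right)} = \frac{3}{-12 + N}$ ($a{\left(N,y \right)} = \frac{13 - 10}{-12 + N} = \frac{3}{-12 + N}$)
$- \frac{129}{a{\left(27,8 \right)}} = - \frac{129}{3 \frac{1}{-12 + 27}} = - \frac{129}{3 \cdot \frac{1}{15}} = - 129 \frac{1}{\frac{1}{5}} = \left(-129\right) 5 = -645$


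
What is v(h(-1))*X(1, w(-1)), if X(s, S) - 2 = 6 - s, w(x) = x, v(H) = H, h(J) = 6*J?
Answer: -42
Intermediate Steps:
X(s, S) = 8 - s (X(s, S) = 2 + (6 - s) = 8 - s)
v(h(-1))*X(1, w(-1)) = (6*(-1))*(8 - 1*1) = -6*(8 - 1) = -6*7 = -42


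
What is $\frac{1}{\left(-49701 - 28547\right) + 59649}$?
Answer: $- \frac{1}{18599} \approx -5.3766 \cdot 10^{-5}$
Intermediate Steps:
$\frac{1}{\left(-49701 - 28547\right) + 59649} = \frac{1}{-78248 + 59649} = \frac{1}{-18599} = - \frac{1}{18599}$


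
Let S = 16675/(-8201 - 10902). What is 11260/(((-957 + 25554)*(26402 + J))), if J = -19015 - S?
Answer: 53774945/867846948498 ≈ 6.1964e-5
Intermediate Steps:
S = -16675/19103 (S = 16675/(-19103) = 16675*(-1/19103) = -16675/19103 ≈ -0.87290)
J = -363226870/19103 (J = -19015 - 1*(-16675/19103) = -19015 + 16675/19103 = -363226870/19103 ≈ -19014.)
11260/(((-957 + 25554)*(26402 + J))) = 11260/(((-957 + 25554)*(26402 - 363226870/19103))) = 11260/((24597*(141130536/19103))) = 11260/(3471387793992/19103) = 11260*(19103/3471387793992) = 53774945/867846948498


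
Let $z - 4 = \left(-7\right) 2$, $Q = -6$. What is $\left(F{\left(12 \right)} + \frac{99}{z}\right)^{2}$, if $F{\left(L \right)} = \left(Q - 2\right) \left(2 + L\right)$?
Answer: $\frac{1485961}{100} \approx 14860.0$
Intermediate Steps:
$z = -10$ ($z = 4 - 14 = -10$)
$F{\left(L \right)} = -16 - 8 L$ ($F{\left(L \right)} = \left(-6 - 2\right) \left(2 + L\right) = - 8 \left(2 + L\right) = -16 - 8 L$)
$\left(F{\left(12 \right)} + \frac{99}{z}\right)^{2} = \left(\left(-16 - 96\right) + \frac{99}{-10}\right)^{2} = \left(\left(-16 - 96\right) + 99 \left(- \frac{1}{10}\right)\right)^{2} = \left(-112 - \frac{99}{10}\right)^{2} = \left(- \frac{1219}{10}\right)^{2} = \frac{1485961}{100}$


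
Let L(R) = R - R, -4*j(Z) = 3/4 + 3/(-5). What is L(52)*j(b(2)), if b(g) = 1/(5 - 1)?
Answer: 0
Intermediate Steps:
b(g) = ¼ (b(g) = 1/4 = ¼)
j(Z) = -3/80 (j(Z) = -(3/4 + 3/(-5))/4 = -(3*(¼) + 3*(-⅕))/4 = -(¾ - ⅗)/4 = -¼*3/20 = -3/80)
L(R) = 0
L(52)*j(b(2)) = 0*(-3/80) = 0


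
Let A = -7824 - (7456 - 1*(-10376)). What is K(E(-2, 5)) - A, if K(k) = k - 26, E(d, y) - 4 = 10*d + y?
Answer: 25619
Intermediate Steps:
E(d, y) = 4 + y + 10*d (E(d, y) = 4 + (10*d + y) = 4 + (y + 10*d) = 4 + y + 10*d)
A = -25656 (A = -7824 - (7456 + 10376) = -7824 - 1*17832 = -7824 - 17832 = -25656)
K(k) = -26 + k
K(E(-2, 5)) - A = (-26 + (4 + 5 + 10*(-2))) - 1*(-25656) = (-26 + (4 + 5 - 20)) + 25656 = (-26 - 11) + 25656 = -37 + 25656 = 25619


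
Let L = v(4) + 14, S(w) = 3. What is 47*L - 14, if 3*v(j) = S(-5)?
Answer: 691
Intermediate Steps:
v(j) = 1 (v(j) = (⅓)*3 = 1)
L = 15 (L = 1 + 14 = 15)
47*L - 14 = 47*15 - 14 = 705 - 14 = 691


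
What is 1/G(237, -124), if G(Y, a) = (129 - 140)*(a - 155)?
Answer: 1/3069 ≈ 0.00032584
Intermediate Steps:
G(Y, a) = 1705 - 11*a (G(Y, a) = -11*(-155 + a) = 1705 - 11*a)
1/G(237, -124) = 1/(1705 - 11*(-124)) = 1/(1705 + 1364) = 1/3069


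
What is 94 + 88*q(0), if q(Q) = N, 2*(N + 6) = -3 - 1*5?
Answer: -786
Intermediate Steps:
N = -10 (N = -6 + (-3 - 1*5)/2 = -6 + (-3 - 5)/2 = -6 + (½)*(-8) = -6 - 4 = -10)
q(Q) = -10
94 + 88*q(0) = 94 + 88*(-10) = 94 - 880 = -786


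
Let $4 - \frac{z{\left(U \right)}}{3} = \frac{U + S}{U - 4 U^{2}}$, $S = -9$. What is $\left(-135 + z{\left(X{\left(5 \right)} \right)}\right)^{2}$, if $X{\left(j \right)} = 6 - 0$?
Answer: $\frac{32046921}{2116} \approx 15145.0$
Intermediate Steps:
$X{\left(j \right)} = 6$ ($X{\left(j \right)} = 6 + 0 = 6$)
$z{\left(U \right)} = 12 - \frac{3 \left(-9 + U\right)}{U - 4 U^{2}}$ ($z{\left(U \right)} = 12 - 3 \frac{U - 9}{U - 4 U^{2}} = 12 - 3 \frac{-9 + U}{U - 4 U^{2}} = 12 - \frac{3 \left(-9 + U\right)}{U - 4 U^{2}}$)
$\left(-135 + z{\left(X{\left(5 \right)} \right)}\right)^{2} = \left(-135 + \frac{3 \left(-9 - 18 + 16 \cdot 6^{2}\right)}{6 \left(-1 + 4 \cdot 6\right)}\right)^{2} = \left(-135 + 3 \cdot \frac{1}{6} \frac{1}{-1 + 24} \left(-9 - 18 + 16 \cdot 36\right)\right)^{2} = \left(-135 + 3 \cdot \frac{1}{6} \cdot \frac{1}{23} \left(-9 - 18 + 576\right)\right)^{2} = \left(-135 + 3 \cdot \frac{1}{6} \cdot \frac{1}{23} \cdot 549\right)^{2} = \left(-135 + \frac{549}{46}\right)^{2} = \left(- \frac{5661}{46}\right)^{2} = \frac{32046921}{2116}$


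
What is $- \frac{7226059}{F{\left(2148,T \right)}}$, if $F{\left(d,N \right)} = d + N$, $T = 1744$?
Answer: $- \frac{7226059}{3892} \approx -1856.6$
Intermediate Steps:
$F{\left(d,N \right)} = N + d$
$- \frac{7226059}{F{\left(2148,T \right)}} = - \frac{7226059}{1744 + 2148} = - \frac{7226059}{3892}$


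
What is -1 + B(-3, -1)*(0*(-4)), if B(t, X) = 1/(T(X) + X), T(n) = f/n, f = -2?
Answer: -1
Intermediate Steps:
T(n) = -2/n
B(t, X) = 1/(X - 2/X) (B(t, X) = 1/(-2/X + X) = 1/(X - 2/X))
-1 + B(-3, -1)*(0*(-4)) = -1 + (-1/(-2 + (-1)²))*(0*(-4)) = -1 - 1/(-2 + 1)*0 = -1 - 1/(-1)*0 = -1 - 1*(-1)*0 = -1 + 1*0 = -1 + 0 = -1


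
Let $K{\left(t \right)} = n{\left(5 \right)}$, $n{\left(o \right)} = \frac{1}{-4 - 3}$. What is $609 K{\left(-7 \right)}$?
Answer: $-87$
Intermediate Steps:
$n{\left(o \right)} = - \frac{1}{7}$ ($n{\left(o \right)} = \frac{1}{-7} = - \frac{1}{7}$)
$K{\left(t \right)} = - \frac{1}{7}$
$609 K{\left(-7 \right)} = 609 \left(- \frac{1}{7}\right) = -87$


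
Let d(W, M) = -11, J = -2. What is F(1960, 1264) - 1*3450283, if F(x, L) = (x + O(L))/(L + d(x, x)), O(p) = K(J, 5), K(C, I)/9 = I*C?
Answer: -4323202729/1253 ≈ -3.4503e+6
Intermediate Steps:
K(C, I) = 9*C*I (K(C, I) = 9*(I*C) = 9*(C*I) = 9*C*I)
O(p) = -90 (O(p) = 9*(-2)*5 = -90)
F(x, L) = (-90 + x)/(-11 + L) (F(x, L) = (x - 90)/(L - 11) = (-90 + x)/(-11 + L))
F(1960, 1264) - 1*3450283 = (-90 + 1960)/(-11 + 1264) - 1*3450283 = 1870/1253 - 3450283 = -4323202729/1253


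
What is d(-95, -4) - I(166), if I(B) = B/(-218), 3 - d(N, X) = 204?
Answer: -21826/109 ≈ -200.24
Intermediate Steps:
d(N, X) = -201 (d(N, X) = 3 - 1*204 = 3 - 204 = -201)
I(B) = -B/218 (I(B) = B*(-1/218) = -B/218)
d(-95, -4) - I(166) = -201 - (-1)*166/218 = -201 - 1*(-83/109) = -201 + 83/109 = -21826/109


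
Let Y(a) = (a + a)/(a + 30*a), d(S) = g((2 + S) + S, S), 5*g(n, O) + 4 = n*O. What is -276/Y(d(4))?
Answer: -4278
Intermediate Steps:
g(n, O) = -4/5 + O*n/5 (g(n, O) = -4/5 + (n*O)/5 = -4/5 + (O*n)/5 = -4/5 + O*n/5)
d(S) = -4/5 + S*(2 + 2*S)/5 (d(S) = -4/5 + S*((2 + S) + S)/5 = -4/5 + S*(2 + 2*S)/5)
Y(a) = 2/31 (Y(a) = (2*a)/((31*a)) = (2*a)*(1/(31*a)) = 2/31)
-276/Y(d(4)) = -276/2/31 = -276*31/2 = -4278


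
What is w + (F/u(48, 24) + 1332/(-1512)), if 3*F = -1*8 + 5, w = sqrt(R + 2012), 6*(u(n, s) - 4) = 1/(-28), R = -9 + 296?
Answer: -31883/28182 + 11*sqrt(19) ≈ 46.817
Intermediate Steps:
R = 287
u(n, s) = 671/168 (u(n, s) = 4 + (1/6)/(-28) = 4 + (1/6)*(-1/28) = 4 - 1/168 = 671/168)
w = 11*sqrt(19) (w = sqrt(287 + 2012) = sqrt(2299) = 11*sqrt(19) ≈ 47.948)
F = -1 (F = (-1*8 + 5)/3 = (-8 + 5)/3 = (1/3)*(-3) = -1)
w + (F/u(48, 24) + 1332/(-1512)) = 11*sqrt(19) + (-1/671/168 + 1332/(-1512)) = 11*sqrt(19) + (-1*168/671 + 1332*(-1/1512)) = 11*sqrt(19) + (-168/671 - 37/42) = 11*sqrt(19) - 31883/28182 = -31883/28182 + 11*sqrt(19)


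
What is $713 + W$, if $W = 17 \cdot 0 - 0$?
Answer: $713$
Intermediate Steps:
$W = 0$ ($W = 0 + \left(-1 + 1\right) = 0 + 0 = 0$)
$713 + W = 713 + 0 = 713$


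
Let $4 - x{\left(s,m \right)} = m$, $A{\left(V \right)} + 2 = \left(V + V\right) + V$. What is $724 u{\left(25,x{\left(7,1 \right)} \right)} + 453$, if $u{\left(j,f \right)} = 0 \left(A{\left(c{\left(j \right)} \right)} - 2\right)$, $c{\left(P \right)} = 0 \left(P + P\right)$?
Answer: $453$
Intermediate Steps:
$c{\left(P \right)} = 0$ ($c{\left(P \right)} = 0 \cdot 2 P = 0$)
$A{\left(V \right)} = -2 + 3 V$ ($A{\left(V \right)} = -2 + \left(\left(V + V\right) + V\right) = -2 + \left(2 V + V\right) = -2 + 3 V$)
$x{\left(s,m \right)} = 4 - m$
$u{\left(j,f \right)} = 0$ ($u{\left(j,f \right)} = 0 \left(\left(-2 + 3 \cdot 0\right) - 2\right) = 0 \left(\left(-2 + 0\right) - 2\right) = 0 \left(-2 - 2\right) = 0 \left(-4\right) = 0$)
$724 u{\left(25,x{\left(7,1 \right)} \right)} + 453 = 724 \cdot 0 + 453 = 0 + 453 = 453$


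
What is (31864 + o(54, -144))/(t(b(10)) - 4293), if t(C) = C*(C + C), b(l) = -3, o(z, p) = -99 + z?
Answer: -31819/4275 ≈ -7.4430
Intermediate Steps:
t(C) = 2*C**2 (t(C) = C*(2*C) = 2*C**2)
(31864 + o(54, -144))/(t(b(10)) - 4293) = (31864 + (-99 + 54))/(2*(-3)**2 - 4293) = (31864 - 45)/(2*9 - 4293) = 31819/(18 - 4293) = 31819/(-4275) = 31819*(-1/4275) = -31819/4275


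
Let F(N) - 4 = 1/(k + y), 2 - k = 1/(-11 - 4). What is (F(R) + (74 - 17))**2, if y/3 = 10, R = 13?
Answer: 861774736/231361 ≈ 3724.8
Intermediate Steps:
k = 31/15 (k = 2 - 1/(-11 - 4) = 2 - 1/(-15) = 2 - 1*(-1/15) = 2 + 1/15 = 31/15 ≈ 2.0667)
y = 30 (y = 3*10 = 30)
F(N) = 1939/481 (F(N) = 4 + 1/(31/15 + 30) = 4 + 1/(481/15) = 4 + 15/481 = 1939/481)
(F(R) + (74 - 17))**2 = (1939/481 + (74 - 17))**2 = (1939/481 + 57)**2 = (29356/481)**2 = 861774736/231361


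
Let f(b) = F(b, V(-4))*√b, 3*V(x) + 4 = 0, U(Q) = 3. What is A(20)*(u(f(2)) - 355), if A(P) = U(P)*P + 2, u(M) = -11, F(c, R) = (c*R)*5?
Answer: -22692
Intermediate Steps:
V(x) = -4/3 (V(x) = -4/3 + (⅓)*0 = -4/3 + 0 = -4/3)
F(c, R) = 5*R*c (F(c, R) = (R*c)*5 = 5*R*c)
f(b) = -20*b^(3/2)/3 (f(b) = (5*(-4/3)*b)*√b = (-20*b/3)*√b = -20*b^(3/2)/3)
A(P) = 2 + 3*P (A(P) = 3*P + 2 = 2 + 3*P)
A(20)*(u(f(2)) - 355) = (2 + 3*20)*(-11 - 355) = (2 + 60)*(-366) = 62*(-366) = -22692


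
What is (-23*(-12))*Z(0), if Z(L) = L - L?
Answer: 0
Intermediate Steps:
Z(L) = 0
(-23*(-12))*Z(0) = -23*(-12)*0 = 276*0 = 0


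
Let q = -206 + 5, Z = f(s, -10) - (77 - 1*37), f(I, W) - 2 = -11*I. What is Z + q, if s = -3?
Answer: -206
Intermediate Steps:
f(I, W) = 2 - 11*I
Z = -5 (Z = (2 - 11*(-3)) - (77 - 1*37) = (2 + 33) - (77 - 37) = 35 - 1*40 = 35 - 40 = -5)
q = -201
Z + q = -5 - 201 = -206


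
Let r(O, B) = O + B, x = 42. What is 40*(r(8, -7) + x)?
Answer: 1720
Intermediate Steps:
r(O, B) = B + O
40*(r(8, -7) + x) = 40*((-7 + 8) + 42) = 40*(1 + 42) = 40*43 = 1720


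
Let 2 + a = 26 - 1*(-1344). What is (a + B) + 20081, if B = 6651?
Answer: 28100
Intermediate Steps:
a = 1368 (a = -2 + (26 - 1*(-1344)) = -2 + (26 + 1344) = -2 + 1370 = 1368)
(a + B) + 20081 = (1368 + 6651) + 20081 = 8019 + 20081 = 28100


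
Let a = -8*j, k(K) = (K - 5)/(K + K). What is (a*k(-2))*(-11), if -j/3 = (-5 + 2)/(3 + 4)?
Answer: 198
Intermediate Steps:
k(K) = (-5 + K)/(2*K) (k(K) = (-5 + K)/((2*K)) = (-5 + K)*(1/(2*K)) = (-5 + K)/(2*K))
j = 9/7 (j = -3*(-5 + 2)/(3 + 4) = -(-9)/7 = -3*(-3/7) = 9/7 ≈ 1.2857)
a = -72/7 (a = -8*9/7 = -72/7 ≈ -10.286)
(a*k(-2))*(-11) = -36*(-5 - 2)/(7*(-2))*(-11) = -36*(-1)*(-7)/(7*2)*(-11) = -72/7*7/4*(-11) = -18*(-11) = 198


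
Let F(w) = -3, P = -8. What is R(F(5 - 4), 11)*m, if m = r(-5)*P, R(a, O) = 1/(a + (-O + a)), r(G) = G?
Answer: -40/17 ≈ -2.3529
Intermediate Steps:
R(a, O) = 1/(-O + 2*a) (R(a, O) = 1/(a + (a - O)) = 1/(-O + 2*a))
m = 40 (m = -5*(-8) = 40)
R(F(5 - 4), 11)*m = 40/(-1*11 + 2*(-3)) = 40/(-11 - 6) = 40/(-17) = -1/17*40 = -40/17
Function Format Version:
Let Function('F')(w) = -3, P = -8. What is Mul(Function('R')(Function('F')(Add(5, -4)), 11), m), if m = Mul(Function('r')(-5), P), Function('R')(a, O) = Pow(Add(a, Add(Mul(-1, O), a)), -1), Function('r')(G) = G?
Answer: Rational(-40, 17) ≈ -2.3529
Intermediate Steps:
Function('R')(a, O) = Pow(Add(Mul(-1, O), Mul(2, a)), -1) (Function('R')(a, O) = Pow(Add(a, Add(a, Mul(-1, O))), -1) = Pow(Add(Mul(-1, O), Mul(2, a)), -1))
m = 40 (m = Mul(-5, -8) = 40)
Mul(Function('R')(Function('F')(Add(5, -4)), 11), m) = Mul(Pow(Add(Mul(-1, 11), Mul(2, -3)), -1), 40) = Mul(Pow(Add(-11, -6), -1), 40) = Mul(Pow(-17, -1), 40) = Mul(Rational(-1, 17), 40) = Rational(-40, 17)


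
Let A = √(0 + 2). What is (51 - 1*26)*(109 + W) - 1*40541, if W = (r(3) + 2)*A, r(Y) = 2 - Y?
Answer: -37816 + 25*√2 ≈ -37781.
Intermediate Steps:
A = √2 ≈ 1.4142
W = √2 (W = ((2 - 1*3) + 2)*√2 = ((2 - 3) + 2)*√2 = (-1 + 2)*√2 = 1*√2 = √2 ≈ 1.4142)
(51 - 1*26)*(109 + W) - 1*40541 = (51 - 1*26)*(109 + √2) - 1*40541 = (51 - 26)*(109 + √2) - 40541 = 25*(109 + √2) - 40541 = (2725 + 25*√2) - 40541 = -37816 + 25*√2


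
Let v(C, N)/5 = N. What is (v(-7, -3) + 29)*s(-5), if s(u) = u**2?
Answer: 350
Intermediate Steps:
v(C, N) = 5*N
(v(-7, -3) + 29)*s(-5) = (5*(-3) + 29)*(-5)**2 = (-15 + 29)*25 = 14*25 = 350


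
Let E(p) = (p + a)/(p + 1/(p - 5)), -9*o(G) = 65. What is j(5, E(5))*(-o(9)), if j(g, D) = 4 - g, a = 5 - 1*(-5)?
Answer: -65/9 ≈ -7.2222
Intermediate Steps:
a = 10 (a = 5 + 5 = 10)
o(G) = -65/9 (o(G) = -1/9*65 = -65/9)
E(p) = (10 + p)/(p + 1/(-5 + p)) (E(p) = (p + 10)/(p + 1/(p - 5)) = (10 + p)/(p + 1/(-5 + p)))
j(5, E(5))*(-o(9)) = (4 - 1*5)*(-1*(-65/9)) = (4 - 5)*(65/9) = -1*65/9 = -65/9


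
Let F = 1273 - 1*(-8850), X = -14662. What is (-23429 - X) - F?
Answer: -18890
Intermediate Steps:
F = 10123 (F = 1273 + 8850 = 10123)
(-23429 - X) - F = (-23429 - 1*(-14662)) - 1*10123 = (-23429 + 14662) - 10123 = -8767 - 10123 = -18890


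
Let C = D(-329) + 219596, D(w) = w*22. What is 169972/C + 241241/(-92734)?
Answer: -17733636415/9846403386 ≈ -1.8010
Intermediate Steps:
D(w) = 22*w
C = 212358 (C = 22*(-329) + 219596 = -7238 + 219596 = 212358)
169972/C + 241241/(-92734) = 169972/212358 + 241241/(-92734) = 169972*(1/212358) + 241241*(-1/92734) = 84986/106179 - 241241/92734 = -17733636415/9846403386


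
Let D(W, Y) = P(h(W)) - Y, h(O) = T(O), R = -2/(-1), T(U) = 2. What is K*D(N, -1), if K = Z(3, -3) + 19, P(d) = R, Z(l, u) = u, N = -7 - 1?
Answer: 48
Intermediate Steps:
N = -8
R = 2 (R = -2*(-1) = 2)
h(O) = 2
P(d) = 2
D(W, Y) = 2 - Y
K = 16 (K = -3 + 19 = 16)
K*D(N, -1) = 16*(2 - 1*(-1)) = 16*(2 + 1) = 16*3 = 48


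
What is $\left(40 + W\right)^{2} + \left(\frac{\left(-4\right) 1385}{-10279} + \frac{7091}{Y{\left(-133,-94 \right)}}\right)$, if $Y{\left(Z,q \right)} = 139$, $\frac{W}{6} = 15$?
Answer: $\frac{24220057349}{1428781} \approx 16952.0$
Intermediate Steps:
$W = 90$ ($W = 6 \cdot 15 = 90$)
$\left(40 + W\right)^{2} + \left(\frac{\left(-4\right) 1385}{-10279} + \frac{7091}{Y{\left(-133,-94 \right)}}\right) = \left(40 + 90\right)^{2} + \left(\frac{\left(-4\right) 1385}{-10279} + \frac{7091}{139}\right) = 130^{2} + \left(\left(-5540\right) \left(- \frac{1}{10279}\right) + 7091 \cdot \frac{1}{139}\right) = 16900 + \left(\frac{5540}{10279} + \frac{7091}{139}\right) = 16900 + \frac{73658449}{1428781} = \frac{24220057349}{1428781}$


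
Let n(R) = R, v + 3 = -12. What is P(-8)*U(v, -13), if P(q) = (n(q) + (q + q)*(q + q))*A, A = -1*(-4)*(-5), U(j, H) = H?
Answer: 64480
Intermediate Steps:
v = -15 (v = -3 - 12 = -15)
A = -20 (A = 4*(-5) = -20)
P(q) = -80*q² - 20*q (P(q) = (q + (q + q)*(q + q))*(-20) = (q + (2*q)*(2*q))*(-20) = (q + 4*q²)*(-20) = -80*q² - 20*q)
P(-8)*U(v, -13) = (20*(-8)*(-1 - 4*(-8)))*(-13) = (20*(-8)*(-1 + 32))*(-13) = (20*(-8)*31)*(-13) = -4960*(-13) = 64480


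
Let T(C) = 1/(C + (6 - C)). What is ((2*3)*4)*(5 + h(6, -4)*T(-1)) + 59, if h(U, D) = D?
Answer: 163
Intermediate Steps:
T(C) = 1/6
((2*3)*4)*(5 + h(6, -4)*T(-1)) + 59 = ((2*3)*4)*(5 - 4*1/6) + 59 = (6*4)*(5 - 2/3) + 59 = 24*(13/3) + 59 = 104 + 59 = 163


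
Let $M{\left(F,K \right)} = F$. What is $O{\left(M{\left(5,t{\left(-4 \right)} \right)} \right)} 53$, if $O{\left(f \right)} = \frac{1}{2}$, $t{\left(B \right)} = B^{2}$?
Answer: $\frac{53}{2} \approx 26.5$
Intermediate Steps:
$O{\left(f \right)} = \frac{1}{2}$
$O{\left(M{\left(5,t{\left(-4 \right)} \right)} \right)} 53 = \frac{1}{2} \cdot 53 = \frac{53}{2}$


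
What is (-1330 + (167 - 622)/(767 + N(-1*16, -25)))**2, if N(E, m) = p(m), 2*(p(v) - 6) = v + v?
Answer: 990612137025/559504 ≈ 1.7705e+6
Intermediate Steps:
p(v) = 6 + v (p(v) = 6 + (v + v)/2 = 6 + (2*v)/2 = 6 + v)
N(E, m) = 6 + m
(-1330 + (167 - 622)/(767 + N(-1*16, -25)))**2 = (-1330 + (167 - 622)/(767 + (6 - 25)))**2 = (-1330 - 455/(767 - 19))**2 = (-1330 - 455/748)**2 = (-995295/748)**2 = 990612137025/559504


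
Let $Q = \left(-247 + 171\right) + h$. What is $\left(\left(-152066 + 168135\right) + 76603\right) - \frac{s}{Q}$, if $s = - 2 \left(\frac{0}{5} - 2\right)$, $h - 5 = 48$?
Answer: $\frac{2131460}{23} \approx 92672.0$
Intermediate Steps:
$h = 53$ ($h = 5 + 48 = 53$)
$Q = -23$ ($Q = \left(-247 + 171\right) + 53 = -76 + 53 = -23$)
$s = 4$ ($s = - 2 \left(0 \cdot \frac{1}{5} - 2\right) = - 2 \left(0 - 2\right) = \left(-2\right) \left(-2\right) = 4$)
$\left(\left(-152066 + 168135\right) + 76603\right) - \frac{s}{Q} = \left(\left(-152066 + 168135\right) + 76603\right) - \frac{1}{-23} \cdot 4 = \left(16069 + 76603\right) - \left(- \frac{1}{23}\right) 4 = 92672 - - \frac{4}{23} = 92672 + \frac{4}{23} = \frac{2131460}{23}$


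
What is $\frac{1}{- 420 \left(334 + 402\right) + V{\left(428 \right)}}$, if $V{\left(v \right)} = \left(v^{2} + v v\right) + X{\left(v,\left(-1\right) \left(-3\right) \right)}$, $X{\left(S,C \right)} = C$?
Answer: $\frac{1}{57251} \approx 1.7467 \cdot 10^{-5}$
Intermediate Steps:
$V{\left(v \right)} = 3 + 2 v^{2}$ ($V{\left(v \right)} = \left(v^{2} + v v\right) - -3 = \left(v^{2} + v^{2}\right) + 3 = 2 v^{2} + 3 = 3 + 2 v^{2}$)
$\frac{1}{- 420 \left(334 + 402\right) + V{\left(428 \right)}} = \frac{1}{- 420 \left(334 + 402\right) + \left(3 + 2 \cdot 428^{2}\right)} = \frac{1}{\left(-420\right) 736 + \left(3 + 2 \cdot 183184\right)} = \frac{1}{-309120 + \left(3 + 366368\right)} = \frac{1}{-309120 + 366371} = \frac{1}{57251}$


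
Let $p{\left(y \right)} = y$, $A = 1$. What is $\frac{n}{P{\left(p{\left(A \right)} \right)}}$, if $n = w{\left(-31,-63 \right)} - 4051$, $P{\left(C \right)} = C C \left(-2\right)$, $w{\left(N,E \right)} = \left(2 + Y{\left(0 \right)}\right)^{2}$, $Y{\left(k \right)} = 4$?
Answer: $\frac{4015}{2} \approx 2007.5$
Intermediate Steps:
$w{\left(N,E \right)} = 36$ ($w{\left(N,E \right)} = \left(2 + 4\right)^{2} = 6^{2} = 36$)
$P{\left(C \right)} = - 2 C^{2}$ ($P{\left(C \right)} = C^{2} \left(-2\right) = - 2 C^{2}$)
$n = -4015$ ($n = 36 - 4051 = -4015$)
$\frac{n}{P{\left(p{\left(A \right)} \right)}} = - \frac{4015}{\left(-2\right) 1^{2}} = - \frac{4015}{\left(-2\right) 1} = - \frac{4015}{-2} = \left(-4015\right) \left(- \frac{1}{2}\right) = \frac{4015}{2}$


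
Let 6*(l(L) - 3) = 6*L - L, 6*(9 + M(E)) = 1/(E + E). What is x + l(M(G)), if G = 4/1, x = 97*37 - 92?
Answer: 1005845/288 ≈ 3492.5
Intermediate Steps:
x = 3497 (x = 3589 - 92 = 3497)
G = 4 (G = 4*1 = 4)
M(E) = -9 + 1/(12*E) (M(E) = -9 + 1/(6*(E + E)) = -9 + 1/(6*((2*E))) = -9 + (1/(2*E))/6 = -9 + 1/(12*E))
l(L) = 3 + 5*L/6 (l(L) = 3 + (6*L - L)/6 = 3 + (5*L)/6 = 3 + 5*L/6)
x + l(M(G)) = 3497 + (3 + 5*(-9 + (1/12)/4)/6) = 3497 + (3 + 5*(-9 + (1/12)*(1/4))/6) = 3497 + (3 + 5*(-9 + 1/48)/6) = 3497 + (3 + (5/6)*(-431/48)) = 3497 + (3 - 2155/288) = 3497 - 1291/288 = 1005845/288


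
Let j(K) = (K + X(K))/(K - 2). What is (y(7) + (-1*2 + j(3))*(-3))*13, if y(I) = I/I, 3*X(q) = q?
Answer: -65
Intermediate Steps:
X(q) = q/3
y(I) = 1
j(K) = 4*K/(3*(-2 + K)) (j(K) = (K + K/3)/(K - 2) = (4*K/3)/(-2 + K) = 4*K/(3*(-2 + K)))
(y(7) + (-1*2 + j(3))*(-3))*13 = (1 + (-1*2 + (4/3)*3/(-2 + 3))*(-3))*13 = (1 + (-2 + (4/3)*3/1)*(-3))*13 = (1 + (-2 + (4/3)*3*1)*(-3))*13 = (1 + (-2 + 4)*(-3))*13 = (1 + 2*(-3))*13 = (1 - 6)*13 = -5*13 = -65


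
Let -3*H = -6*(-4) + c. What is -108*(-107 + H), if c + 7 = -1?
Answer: 12132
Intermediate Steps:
c = -8 (c = -7 - 1 = -8)
H = -16/3 (H = -(-6*(-4) - 8)/3 = -(24 - 8)/3 = -⅓*16 = -16/3 ≈ -5.3333)
-108*(-107 + H) = -108*(-107 - 16/3) = -108*(-337/3) = 12132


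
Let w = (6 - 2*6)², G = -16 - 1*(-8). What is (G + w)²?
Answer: 784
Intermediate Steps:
G = -8 (G = -16 + 8 = -8)
w = 36 (w = (6 - 12)² = (-6)² = 36)
(G + w)² = (-8 + 36)² = 28² = 784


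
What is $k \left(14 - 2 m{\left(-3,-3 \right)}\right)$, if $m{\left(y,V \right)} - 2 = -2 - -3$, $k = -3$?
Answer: $-24$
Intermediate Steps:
$m{\left(y,V \right)} = 3$ ($m{\left(y,V \right)} = 2 - -1 = 2 + \left(-2 + 3\right) = 2 + 1 = 3$)
$k \left(14 - 2 m{\left(-3,-3 \right)}\right) = - 3 \left(14 - 6\right) = \left(-3\right) 8 = -24$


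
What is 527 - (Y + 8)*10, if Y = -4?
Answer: 487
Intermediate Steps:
527 - (Y + 8)*10 = 527 - (-4 + 8)*10 = 527 - 4*10 = 527 - 1*40 = 527 - 40 = 487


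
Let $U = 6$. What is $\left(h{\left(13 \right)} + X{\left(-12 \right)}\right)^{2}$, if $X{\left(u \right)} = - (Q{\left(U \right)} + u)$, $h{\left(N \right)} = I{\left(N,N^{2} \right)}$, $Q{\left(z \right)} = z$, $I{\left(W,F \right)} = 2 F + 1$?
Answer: $119025$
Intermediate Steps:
$I{\left(W,F \right)} = 1 + 2 F$
$h{\left(N \right)} = 1 + 2 N^{2}$
$X{\left(u \right)} = -6 - u$ ($X{\left(u \right)} = - (6 + u) = -6 - u$)
$\left(h{\left(13 \right)} + X{\left(-12 \right)}\right)^{2} = \left(\left(1 + 2 \cdot 13^{2}\right) - -6\right)^{2} = \left(\left(1 + 2 \cdot 169\right) + \left(-6 + 12\right)\right)^{2} = \left(\left(1 + 338\right) + 6\right)^{2} = \left(339 + 6\right)^{2} = 345^{2} = 119025$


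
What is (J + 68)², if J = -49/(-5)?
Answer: 151321/25 ≈ 6052.8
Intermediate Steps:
J = 49/5 (J = -49*(-⅕) = 49/5 ≈ 9.8000)
(J + 68)² = (49/5 + 68)² = (389/5)² = 151321/25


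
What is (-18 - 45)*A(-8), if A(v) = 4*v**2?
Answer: -16128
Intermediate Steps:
(-18 - 45)*A(-8) = (-18 - 45)*(4*(-8)**2) = -252*64 = -63*256 = -16128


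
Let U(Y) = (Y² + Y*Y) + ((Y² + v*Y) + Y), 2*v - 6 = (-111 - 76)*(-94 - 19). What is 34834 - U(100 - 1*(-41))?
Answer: -3030217/2 ≈ -1.5151e+6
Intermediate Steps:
v = 21137/2 (v = 3 + ((-111 - 76)*(-94 - 19))/2 = 3 + (-187*(-113))/2 = 3 + (½)*21131 = 3 + 21131/2 = 21137/2 ≈ 10569.)
U(Y) = 3*Y² + 21139*Y/2 (U(Y) = (Y² + Y*Y) + ((Y² + 21137*Y/2) + Y) = (Y² + Y²) + (Y² + 21139*Y/2) = 2*Y² + (Y² + 21139*Y/2) = 3*Y² + 21139*Y/2)
34834 - U(100 - 1*(-41)) = 34834 - (100 - 1*(-41))*(21139 + 6*(100 - 1*(-41)))/2 = 34834 - (100 + 41)*(21139 + 6*(100 + 41))/2 = 34834 - 141*(21139 + 6*141)/2 = 34834 - 141*(21139 + 846)/2 = 34834 - 141*21985/2 = 34834 - 1*3099885/2 = 34834 - 3099885/2 = -3030217/2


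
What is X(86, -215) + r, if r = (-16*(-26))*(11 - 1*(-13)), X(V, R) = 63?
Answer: 10047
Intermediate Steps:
r = 9984 (r = 416*(11 + 13) = 416*24 = 9984)
X(86, -215) + r = 63 + 9984 = 10047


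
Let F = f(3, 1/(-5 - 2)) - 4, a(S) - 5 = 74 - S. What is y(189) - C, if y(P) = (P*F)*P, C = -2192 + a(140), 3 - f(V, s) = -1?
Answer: 2253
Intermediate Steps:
a(S) = 79 - S (a(S) = 5 + (74 - S) = 79 - S)
f(V, s) = 4 (f(V, s) = 3 - 1*(-1) = 3 + 1 = 4)
C = -2253 (C = -2192 + (79 - 1*140) = -2192 + (79 - 140) = -2192 - 61 = -2253)
F = 0 (F = 4 - 4 = 0)
y(P) = 0 (y(P) = (P*0)*P = 0*P = 0)
y(189) - C = 0 - 1*(-2253) = 0 + 2253 = 2253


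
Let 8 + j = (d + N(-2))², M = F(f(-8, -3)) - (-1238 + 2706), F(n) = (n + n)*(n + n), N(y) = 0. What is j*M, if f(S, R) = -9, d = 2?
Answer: 4576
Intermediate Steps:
F(n) = 4*n² (F(n) = (2*n)*(2*n) = 4*n²)
M = -1144 (M = 4*(-9)² - (-1238 + 2706) = 4*81 - 1*1468 = 324 - 1468 = -1144)
j = -4 (j = -8 + (2 + 0)² = -8 + 2² = -8 + 4 = -4)
j*M = -4*(-1144) = 4576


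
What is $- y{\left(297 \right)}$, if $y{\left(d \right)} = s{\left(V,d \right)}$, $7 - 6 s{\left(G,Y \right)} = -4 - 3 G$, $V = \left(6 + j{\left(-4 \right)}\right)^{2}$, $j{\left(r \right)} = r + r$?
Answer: $- \frac{23}{6} \approx -3.8333$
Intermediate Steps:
$j{\left(r \right)} = 2 r$
$V = 4$ ($V = \left(6 + 2 \left(-4\right)\right)^{2} = \left(6 - 8\right)^{2} = \left(-2\right)^{2} = 4$)
$s{\left(G,Y \right)} = \frac{11}{6} + \frac{G}{2}$ ($s{\left(G,Y \right)} = \frac{7}{6} - \frac{-4 - 3 G}{6} = \frac{7}{6} + \left(\frac{2}{3} + \frac{G}{2}\right) = \frac{11}{6} + \frac{G}{2}$)
$y{\left(d \right)} = \frac{23}{6}$ ($y{\left(d \right)} = \frac{11}{6} + \frac{1}{2} \cdot 4 = \frac{11}{6} + 2 = \frac{23}{6}$)
$- y{\left(297 \right)} = \left(-1\right) \frac{23}{6} = - \frac{23}{6}$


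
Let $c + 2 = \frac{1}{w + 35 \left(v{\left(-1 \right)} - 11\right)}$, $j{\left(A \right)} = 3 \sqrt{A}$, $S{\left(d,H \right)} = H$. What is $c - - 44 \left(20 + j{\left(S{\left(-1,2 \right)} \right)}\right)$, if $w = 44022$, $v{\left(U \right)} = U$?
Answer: $\frac{38282557}{43602} + 132 \sqrt{2} \approx 1064.7$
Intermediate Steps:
$c = - \frac{87203}{43602}$ ($c = -2 + \frac{1}{44022 + 35 \left(-1 - 11\right)} = -2 + \frac{1}{44022 + 35 \left(-12\right)} = -2 + \frac{1}{44022 - 420} = -2 + \frac{1}{43602} = - \frac{87203}{43602} \approx -2.0$)
$c - - 44 \left(20 + j{\left(S{\left(-1,2 \right)} \right)}\right) = - \frac{87203}{43602} - - 44 \left(20 + 3 \sqrt{2}\right) = - \frac{87203}{43602} - \left(-880 - 132 \sqrt{2}\right) = - \frac{87203}{43602} + \left(880 + 132 \sqrt{2}\right) = \frac{38282557}{43602} + 132 \sqrt{2}$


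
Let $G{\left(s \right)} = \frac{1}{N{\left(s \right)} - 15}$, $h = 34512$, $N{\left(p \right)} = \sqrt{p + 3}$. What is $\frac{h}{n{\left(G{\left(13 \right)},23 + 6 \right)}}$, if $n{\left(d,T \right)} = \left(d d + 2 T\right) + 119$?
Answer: $\frac{2087976}{10709} \approx 194.97$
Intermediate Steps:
$N{\left(p \right)} = \sqrt{3 + p}$
$G{\left(s \right)} = \frac{1}{-15 + \sqrt{3 + s}}$ ($G{\left(s \right)} = \frac{1}{\sqrt{3 + s} - 15} = \frac{1}{-15 + \sqrt{3 + s}}$)
$n{\left(d,T \right)} = 119 + d^{2} + 2 T$ ($n{\left(d,T \right)} = \left(d^{2} + 2 T\right) + 119 = 119 + d^{2} + 2 T$)
$\frac{h}{n{\left(G{\left(13 \right)},23 + 6 \right)}} = \frac{34512}{119 + \left(\frac{1}{-15 + \sqrt{3 + 13}}\right)^{2} + 2 \left(23 + 6\right)} = \frac{34512}{119 + \left(\frac{1}{-15 + \sqrt{16}}\right)^{2} + 2 \cdot 29} = \frac{34512}{119 + \left(\frac{1}{-15 + 4}\right)^{2} + 58} = \frac{34512}{119 + \left(\frac{1}{-11}\right)^{2} + 58} = \frac{34512}{119 + \left(- \frac{1}{11}\right)^{2} + 58} = \frac{34512}{119 + \frac{1}{121} + 58} = \frac{34512}{\frac{21418}{121}} = 34512 \cdot \frac{121}{21418} = \frac{2087976}{10709}$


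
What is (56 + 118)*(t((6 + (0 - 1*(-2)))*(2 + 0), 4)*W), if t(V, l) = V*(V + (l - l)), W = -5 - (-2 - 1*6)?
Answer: 133632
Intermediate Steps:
W = 3 (W = -5 - (-2 - 6) = -5 - 1*(-8) = -5 + 8 = 3)
t(V, l) = V² (t(V, l) = V*(V + 0) = V*V = V²)
(56 + 118)*(t((6 + (0 - 1*(-2)))*(2 + 0), 4)*W) = (56 + 118)*(((6 + (0 - 1*(-2)))*(2 + 0))²*3) = 174*(((6 + (0 + 2))*2)²*3) = 174*(((6 + 2)*2)²*3) = 174*((8*2)²*3) = 174*(16²*3) = 174*(256*3) = 174*768 = 133632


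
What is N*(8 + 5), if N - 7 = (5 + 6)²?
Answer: 1664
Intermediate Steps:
N = 128 (N = 7 + (5 + 6)² = 7 + 11² = 7 + 121 = 128)
N*(8 + 5) = 128*(8 + 5) = 128*13 = 1664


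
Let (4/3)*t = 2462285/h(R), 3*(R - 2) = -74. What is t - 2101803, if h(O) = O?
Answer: -593850981/272 ≈ -2.1833e+6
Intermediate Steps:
R = -68/3 (R = 2 + (⅓)*(-74) = 2 - 74/3 = -68/3 ≈ -22.667)
t = -22160565/272 (t = 3*(2462285/(-68/3))/4 = 3*(2462285*(-3/68))/4 = (¾)*(-7386855/68) = -22160565/272 ≈ -81473.)
t - 2101803 = -22160565/272 - 2101803 = -593850981/272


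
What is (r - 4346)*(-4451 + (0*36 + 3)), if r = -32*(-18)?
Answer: 16768960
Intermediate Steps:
r = 576
(r - 4346)*(-4451 + (0*36 + 3)) = (576 - 4346)*(-4451 + (0*36 + 3)) = -3770*(-4451 + (0 + 3)) = -3770*(-4451 + 3) = -3770*(-4448) = 16768960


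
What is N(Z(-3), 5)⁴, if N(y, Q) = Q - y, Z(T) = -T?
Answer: 16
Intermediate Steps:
N(Z(-3), 5)⁴ = (5 - (-1)*(-3))⁴ = (5 - 1*3)⁴ = (5 - 3)⁴ = 2⁴ = 16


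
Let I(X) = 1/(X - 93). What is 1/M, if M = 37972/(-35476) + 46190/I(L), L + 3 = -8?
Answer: -8869/42604556933 ≈ -2.0817e-7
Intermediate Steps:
L = -11 (L = -3 - 8 = -11)
I(X) = 1/(-93 + X)
M = -42604556933/8869 (M = 37972/(-35476) + 46190/(1/(-93 - 11)) = 37972*(-1/35476) + 46190/(1/(-104)) = -9493/8869 + 46190/(-1/104) = -9493/8869 + 46190*(-104) = -9493/8869 - 4803760 = -42604556933/8869 ≈ -4.8038e+6)
1/M = 1/(-42604556933/8869) = -8869/42604556933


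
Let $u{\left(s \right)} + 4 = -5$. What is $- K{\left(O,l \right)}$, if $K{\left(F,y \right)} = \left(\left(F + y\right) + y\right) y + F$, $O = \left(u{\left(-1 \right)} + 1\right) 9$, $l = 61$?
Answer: $-2978$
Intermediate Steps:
$u{\left(s \right)} = -9$ ($u{\left(s \right)} = -4 - 5 = -9$)
$O = -72$ ($O = \left(-9 + 1\right) 9 = \left(-8\right) 9 = -72$)
$K{\left(F,y \right)} = F + y \left(F + 2 y\right)$ ($K{\left(F,y \right)} = \left(F + 2 y\right) y + F = y \left(F + 2 y\right) + F = F + y \left(F + 2 y\right)$)
$- K{\left(O,l \right)} = - (-72 + 2 \cdot 61^{2} - 4392) = - (-72 + 2 \cdot 3721 - 4392) = - (-72 + 7442 - 4392) = \left(-1\right) 2978 = -2978$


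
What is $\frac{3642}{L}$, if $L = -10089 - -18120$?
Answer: $\frac{1214}{2677} \approx 0.45349$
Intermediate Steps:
$L = 8031$ ($L = -10089 + 18120 = 8031$)
$\frac{3642}{L} = \frac{3642}{8031} = 3642 \cdot \frac{1}{8031} = \frac{1214}{2677}$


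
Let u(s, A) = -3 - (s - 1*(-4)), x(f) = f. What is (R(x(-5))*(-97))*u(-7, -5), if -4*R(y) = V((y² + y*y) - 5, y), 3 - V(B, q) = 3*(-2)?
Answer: 0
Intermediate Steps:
V(B, q) = 9 (V(B, q) = 3 - 3*(-2) = 3 - 1*(-6) = 3 + 6 = 9)
R(y) = -9/4 (R(y) = -¼*9 = -9/4)
u(s, A) = -7 - s (u(s, A) = -3 - (s + 4) = -3 - (4 + s) = -3 + (-4 - s) = -7 - s)
(R(x(-5))*(-97))*u(-7, -5) = (-9/4*(-97))*(-7 - 1*(-7)) = 873*(-7 + 7)/4 = (873/4)*0 = 0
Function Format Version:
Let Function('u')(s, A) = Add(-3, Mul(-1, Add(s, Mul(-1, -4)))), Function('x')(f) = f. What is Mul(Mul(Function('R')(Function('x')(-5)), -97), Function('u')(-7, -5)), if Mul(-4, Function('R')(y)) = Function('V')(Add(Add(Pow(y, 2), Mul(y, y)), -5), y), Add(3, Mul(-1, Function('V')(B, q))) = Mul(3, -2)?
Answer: 0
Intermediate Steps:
Function('V')(B, q) = 9 (Function('V')(B, q) = Add(3, Mul(-1, Mul(3, -2))) = Add(3, Mul(-1, -6)) = Add(3, 6) = 9)
Function('R')(y) = Rational(-9, 4) (Function('R')(y) = Mul(Rational(-1, 4), 9) = Rational(-9, 4))
Function('u')(s, A) = Add(-7, Mul(-1, s)) (Function('u')(s, A) = Add(-3, Mul(-1, Add(s, 4))) = Add(-3, Mul(-1, Add(4, s))) = Add(-3, Add(-4, Mul(-1, s))) = Add(-7, Mul(-1, s)))
Mul(Mul(Function('R')(Function('x')(-5)), -97), Function('u')(-7, -5)) = Mul(Mul(Rational(-9, 4), -97), Add(-7, Mul(-1, -7))) = Mul(Rational(873, 4), Add(-7, 7)) = Mul(Rational(873, 4), 0) = 0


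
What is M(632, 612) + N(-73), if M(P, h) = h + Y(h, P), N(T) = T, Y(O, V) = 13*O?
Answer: 8495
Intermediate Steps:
M(P, h) = 14*h (M(P, h) = h + 13*h = 14*h)
M(632, 612) + N(-73) = 14*612 - 73 = 8568 - 73 = 8495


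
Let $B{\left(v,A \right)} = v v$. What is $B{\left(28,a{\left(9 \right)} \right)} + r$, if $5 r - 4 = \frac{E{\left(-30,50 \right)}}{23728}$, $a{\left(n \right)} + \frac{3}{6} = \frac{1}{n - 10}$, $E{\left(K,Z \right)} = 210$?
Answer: $\frac{46554441}{59320} \approx 784.8$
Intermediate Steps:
$a{\left(n \right)} = - \frac{1}{2} + \frac{1}{-10 + n}$ ($a{\left(n \right)} = - \frac{1}{2} + \frac{1}{n - 10} = - \frac{1}{2} + \frac{1}{-10 + n}$)
$B{\left(v,A \right)} = v^{2}$
$r = \frac{47561}{59320}$ ($r = \frac{4}{5} + \frac{210 \cdot \frac{1}{23728}}{5} = \frac{4}{5} + \frac{1}{5} \cdot \frac{105}{11864} = \frac{4}{5} + \frac{21}{11864} = \frac{47561}{59320} \approx 0.80177$)
$B{\left(28,a{\left(9 \right)} \right)} + r = 28^{2} + \frac{47561}{59320} = 784 + \frac{47561}{59320} = \frac{46554441}{59320}$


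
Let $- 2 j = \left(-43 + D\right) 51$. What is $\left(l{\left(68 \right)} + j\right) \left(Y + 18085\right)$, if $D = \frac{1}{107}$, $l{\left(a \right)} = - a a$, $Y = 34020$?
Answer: $- \frac{19667970140}{107} \approx -1.8381 \cdot 10^{8}$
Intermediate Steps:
$l{\left(a \right)} = - a^{2}$
$D = \frac{1}{107} \approx 0.0093458$
$j = \frac{117300}{107}$ ($j = - \frac{\left(-43 + \frac{1}{107}\right) 51}{2} = - \frac{\left(- \frac{4600}{107}\right) 51}{2} = \left(- \frac{1}{2}\right) \left(- \frac{234600}{107}\right) = \frac{117300}{107} \approx 1096.3$)
$\left(l{\left(68 \right)} + j\right) \left(Y + 18085\right) = \left(- 68^{2} + \frac{117300}{107}\right) \left(34020 + 18085\right) = \left(\left(-1\right) 4624 + \frac{117300}{107}\right) 52105 = \left(-4624 + \frac{117300}{107}\right) 52105 = \left(- \frac{377468}{107}\right) 52105 = - \frac{19667970140}{107}$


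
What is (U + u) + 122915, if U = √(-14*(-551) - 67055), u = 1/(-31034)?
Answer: 3814544109/31034 + I*√59341 ≈ 1.2292e+5 + 243.6*I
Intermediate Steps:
u = -1/31034 ≈ -3.2223e-5
U = I*√59341 (U = √(7714 - 67055) = √(-59341) = I*√59341 ≈ 243.6*I)
(U + u) + 122915 = (I*√59341 - 1/31034) + 122915 = (-1/31034 + I*√59341) + 122915 = 3814544109/31034 + I*√59341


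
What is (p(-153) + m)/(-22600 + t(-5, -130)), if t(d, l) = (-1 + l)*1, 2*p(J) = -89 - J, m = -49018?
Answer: 48986/22731 ≈ 2.1550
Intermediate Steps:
p(J) = -89/2 - J/2 (p(J) = (-89 - J)/2 = -89/2 - J/2)
t(d, l) = -1 + l
(p(-153) + m)/(-22600 + t(-5, -130)) = ((-89/2 - 1/2*(-153)) - 49018)/(-22600 + (-1 - 130)) = ((-89/2 + 153/2) - 49018)/(-22600 - 131) = (32 - 49018)/(-22731) = -48986*(-1/22731) = 48986/22731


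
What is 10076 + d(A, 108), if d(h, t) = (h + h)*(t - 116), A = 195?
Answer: 6956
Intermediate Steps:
d(h, t) = 2*h*(-116 + t) (d(h, t) = (2*h)*(-116 + t) = 2*h*(-116 + t))
10076 + d(A, 108) = 10076 + 2*195*(-116 + 108) = 10076 + 2*195*(-8) = 10076 - 3120 = 6956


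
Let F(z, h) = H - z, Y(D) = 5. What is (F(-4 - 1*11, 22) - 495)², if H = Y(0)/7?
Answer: 11256025/49 ≈ 2.2971e+5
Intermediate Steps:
H = 5/7 ≈ 0.71429
F(z, h) = 5/7 - z
(F(-4 - 1*11, 22) - 495)² = ((5/7 - (-4 - 1*11)) - 495)² = ((5/7 - (-4 - 11)) - 495)² = ((5/7 - 1*(-15)) - 495)² = ((5/7 + 15) - 495)² = (110/7 - 495)² = (-3355/7)² = 11256025/49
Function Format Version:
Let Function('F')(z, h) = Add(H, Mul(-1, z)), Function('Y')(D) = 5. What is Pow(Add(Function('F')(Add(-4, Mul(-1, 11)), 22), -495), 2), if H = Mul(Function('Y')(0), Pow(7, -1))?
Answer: Rational(11256025, 49) ≈ 2.2971e+5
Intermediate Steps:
H = Rational(5, 7) (H = Mul(5, Pow(7, -1)) = Mul(5, Rational(1, 7)) = Rational(5, 7) ≈ 0.71429)
Function('F')(z, h) = Add(Rational(5, 7), Mul(-1, z))
Pow(Add(Function('F')(Add(-4, Mul(-1, 11)), 22), -495), 2) = Pow(Add(Add(Rational(5, 7), Mul(-1, Add(-4, Mul(-1, 11)))), -495), 2) = Pow(Add(Add(Rational(5, 7), Mul(-1, Add(-4, -11))), -495), 2) = Pow(Add(Add(Rational(5, 7), Mul(-1, -15)), -495), 2) = Pow(Add(Add(Rational(5, 7), 15), -495), 2) = Pow(Add(Rational(110, 7), -495), 2) = Pow(Rational(-3355, 7), 2) = Rational(11256025, 49)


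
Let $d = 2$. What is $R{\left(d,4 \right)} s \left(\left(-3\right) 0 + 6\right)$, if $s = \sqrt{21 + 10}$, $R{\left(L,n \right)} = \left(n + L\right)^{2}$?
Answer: $216 \sqrt{31} \approx 1202.6$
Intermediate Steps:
$R{\left(L,n \right)} = \left(L + n\right)^{2}$
$s = \sqrt{31} \approx 5.5678$
$R{\left(d,4 \right)} s \left(\left(-3\right) 0 + 6\right) = \left(2 + 4\right)^{2} \sqrt{31} \left(\left(-3\right) 0 + 6\right) = 6^{2} \sqrt{31} \left(0 + 6\right) = 36 \sqrt{31} \cdot 6 = 216 \sqrt{31}$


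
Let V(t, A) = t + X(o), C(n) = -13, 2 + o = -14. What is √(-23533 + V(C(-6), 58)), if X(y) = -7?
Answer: 3*I*√2617 ≈ 153.47*I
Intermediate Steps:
o = -16 (o = -2 - 14 = -16)
V(t, A) = -7 + t (V(t, A) = t - 7 = -7 + t)
√(-23533 + V(C(-6), 58)) = √(-23533 + (-7 - 13)) = √(-23533 - 20) = √(-23553) = 3*I*√2617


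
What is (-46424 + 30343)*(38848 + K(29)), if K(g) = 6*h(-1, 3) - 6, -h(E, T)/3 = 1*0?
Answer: -624618202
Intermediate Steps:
h(E, T) = 0 (h(E, T) = -3*0 = 0)
K(g) = -6 (K(g) = 6*0 - 6 = 0 - 6 = -6)
(-46424 + 30343)*(38848 + K(29)) = (-46424 + 30343)*(38848 - 6) = -16081*38842 = -624618202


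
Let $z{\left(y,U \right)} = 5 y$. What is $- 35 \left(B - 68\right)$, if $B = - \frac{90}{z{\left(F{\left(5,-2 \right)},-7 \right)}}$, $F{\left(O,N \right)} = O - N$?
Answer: $2470$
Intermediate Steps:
$B = - \frac{18}{7}$ ($B = - \frac{90}{5 \left(5 - -2\right)} = - \frac{90}{5 \left(5 + 2\right)} = - \frac{90}{5 \cdot 7} = - \frac{90}{35} = \left(-90\right) \frac{1}{35} = - \frac{18}{7} \approx -2.5714$)
$- 35 \left(B - 68\right) = - 35 \left(- \frac{18}{7} - 68\right) = \left(-35\right) \left(- \frac{494}{7}\right) = 2470$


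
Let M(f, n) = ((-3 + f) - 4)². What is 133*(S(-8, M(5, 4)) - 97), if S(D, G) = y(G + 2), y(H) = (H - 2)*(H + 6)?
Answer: -6517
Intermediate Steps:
y(H) = (-2 + H)*(6 + H)
M(f, n) = (-7 + f)²
S(D, G) = -4 + (2 + G)² + 4*G (S(D, G) = -12 + (G + 2)² + 4*(G + 2) = -12 + (2 + G)² + 4*(2 + G) = -12 + (2 + G)² + (8 + 4*G) = -4 + (2 + G)² + 4*G)
133*(S(-8, M(5, 4)) - 97) = 133*((-7 + 5)²*(8 + (-7 + 5)²) - 97) = 133*((-2)²*(8 + (-2)²) - 97) = 133*(4*(8 + 4) - 97) = 133*(4*12 - 97) = 133*(48 - 97) = 133*(-49) = -6517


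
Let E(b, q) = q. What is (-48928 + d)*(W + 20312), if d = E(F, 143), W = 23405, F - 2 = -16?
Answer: -2132733845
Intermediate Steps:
F = -14 (F = 2 - 16 = -14)
d = 143
(-48928 + d)*(W + 20312) = (-48928 + 143)*(23405 + 20312) = -48785*43717 = -2132733845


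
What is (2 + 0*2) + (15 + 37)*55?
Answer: 2862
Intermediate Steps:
(2 + 0*2) + (15 + 37)*55 = (2 + 0) + 52*55 = 2 + 2860 = 2862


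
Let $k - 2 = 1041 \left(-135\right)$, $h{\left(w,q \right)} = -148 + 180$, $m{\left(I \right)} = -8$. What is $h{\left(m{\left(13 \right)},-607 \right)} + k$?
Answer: $-140501$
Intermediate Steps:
$h{\left(w,q \right)} = 32$
$k = -140533$ ($k = 2 + 1041 \left(-135\right) = 2 - 140535 = -140533$)
$h{\left(m{\left(13 \right)},-607 \right)} + k = 32 - 140533 = -140501$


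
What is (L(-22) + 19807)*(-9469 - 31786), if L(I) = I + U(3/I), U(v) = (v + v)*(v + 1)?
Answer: -197525350815/242 ≈ -8.1622e+8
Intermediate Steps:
U(v) = 2*v*(1 + v) (U(v) = (2*v)*(1 + v) = 2*v*(1 + v))
L(I) = I + 6*(1 + 3/I)/I (L(I) = I + 2*(3/I)*(1 + 3/I) = I + 6*(1 + 3/I)/I)
(L(-22) + 19807)*(-9469 - 31786) = ((-22 + 6/(-22) + 18/(-22)²) + 19807)*(-9469 - 31786) = ((-22 + 6*(-1/22) + 18*(1/484)) + 19807)*(-41255) = ((-22 - 3/11 + 9/242) + 19807)*(-41255) = (-5381/242 + 19807)*(-41255) = (4787913/242)*(-41255) = -197525350815/242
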